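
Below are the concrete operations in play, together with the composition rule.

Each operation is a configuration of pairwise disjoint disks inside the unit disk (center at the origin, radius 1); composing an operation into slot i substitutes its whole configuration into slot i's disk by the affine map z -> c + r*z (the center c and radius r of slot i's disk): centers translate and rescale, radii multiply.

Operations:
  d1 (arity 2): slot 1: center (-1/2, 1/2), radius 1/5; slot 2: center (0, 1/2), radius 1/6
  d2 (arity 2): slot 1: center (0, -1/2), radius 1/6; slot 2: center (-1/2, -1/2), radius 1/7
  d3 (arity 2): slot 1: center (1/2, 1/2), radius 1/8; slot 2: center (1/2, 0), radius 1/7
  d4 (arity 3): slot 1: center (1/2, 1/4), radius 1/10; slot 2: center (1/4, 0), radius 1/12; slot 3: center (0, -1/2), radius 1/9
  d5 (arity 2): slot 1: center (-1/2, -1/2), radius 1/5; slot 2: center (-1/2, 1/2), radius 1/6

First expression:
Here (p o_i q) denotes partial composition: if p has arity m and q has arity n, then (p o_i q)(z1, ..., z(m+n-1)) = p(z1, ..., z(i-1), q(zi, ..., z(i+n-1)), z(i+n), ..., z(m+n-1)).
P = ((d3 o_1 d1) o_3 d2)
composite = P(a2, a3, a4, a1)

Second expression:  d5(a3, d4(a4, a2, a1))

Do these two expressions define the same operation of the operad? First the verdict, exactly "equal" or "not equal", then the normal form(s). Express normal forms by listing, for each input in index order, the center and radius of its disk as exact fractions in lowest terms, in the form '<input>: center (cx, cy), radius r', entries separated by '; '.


not equal; first: a1: center (3/7, -1/14), radius 1/49; a2: center (7/16, 9/16), radius 1/40; a3: center (1/2, 9/16), radius 1/48; a4: center (1/2, -1/14), radius 1/42; second: a1: center (-1/2, 5/12), radius 1/54; a2: center (-11/24, 1/2), radius 1/72; a3: center (-1/2, -1/2), radius 1/5; a4: center (-5/12, 13/24), radius 1/60

The first expression reduces to a1: center (3/7, -1/14), radius 1/49; a2: center (7/16, 9/16), radius 1/40; a3: center (1/2, 9/16), radius 1/48; a4: center (1/2, -1/14), radius 1/42
The second expression reduces to a1: center (-1/2, 5/12), radius 1/54; a2: center (-11/24, 1/2), radius 1/72; a3: center (-1/2, -1/2), radius 1/5; a4: center (-5/12, 13/24), radius 1/60
Different reductions; not equal.


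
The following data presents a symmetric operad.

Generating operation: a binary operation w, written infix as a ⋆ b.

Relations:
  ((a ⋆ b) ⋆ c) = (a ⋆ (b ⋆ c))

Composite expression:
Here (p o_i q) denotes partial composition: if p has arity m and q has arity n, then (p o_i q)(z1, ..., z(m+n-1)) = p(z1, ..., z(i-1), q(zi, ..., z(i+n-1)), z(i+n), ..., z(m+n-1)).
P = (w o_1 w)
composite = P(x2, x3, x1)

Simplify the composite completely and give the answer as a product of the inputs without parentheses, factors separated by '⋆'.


Associativity of w dissolves the nesting; only the x-input order survives.
(x2 ⋆ x3) spells out as x2 ⋆ x3
((x2 ⋆ x3) ⋆ x1) spells out as x2 ⋆ x3 ⋆ x1

x2 ⋆ x3 ⋆ x1


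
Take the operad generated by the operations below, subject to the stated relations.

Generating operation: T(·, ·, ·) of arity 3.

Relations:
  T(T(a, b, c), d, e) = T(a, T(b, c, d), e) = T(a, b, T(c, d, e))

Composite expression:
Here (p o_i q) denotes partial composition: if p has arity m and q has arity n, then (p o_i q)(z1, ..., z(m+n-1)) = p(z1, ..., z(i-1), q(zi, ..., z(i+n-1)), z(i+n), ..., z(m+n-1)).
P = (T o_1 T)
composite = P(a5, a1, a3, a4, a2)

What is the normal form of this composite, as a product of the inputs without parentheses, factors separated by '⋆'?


Key point: T is associative — brackets drop, the a-order remains.
T(a5, a1, a3) flattens to a5 ⋆ a1 ⋆ a3
T(T(a5, a1, a3), a4, a2) flattens to a5 ⋆ a1 ⋆ a3 ⋆ a4 ⋆ a2

a5 ⋆ a1 ⋆ a3 ⋆ a4 ⋆ a2


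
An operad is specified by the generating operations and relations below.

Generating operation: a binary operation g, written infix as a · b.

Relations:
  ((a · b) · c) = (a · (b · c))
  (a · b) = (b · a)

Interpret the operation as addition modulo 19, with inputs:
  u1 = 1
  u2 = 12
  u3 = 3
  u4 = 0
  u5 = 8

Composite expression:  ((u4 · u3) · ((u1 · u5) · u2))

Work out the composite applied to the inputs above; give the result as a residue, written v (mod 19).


5 (mod 19)

(u4 · u3) = 3
(u1 · u5) = 9
((u1 · u5) · u2) = 2
((u4 · u3) · ((u1 · u5) · u2)) = 5


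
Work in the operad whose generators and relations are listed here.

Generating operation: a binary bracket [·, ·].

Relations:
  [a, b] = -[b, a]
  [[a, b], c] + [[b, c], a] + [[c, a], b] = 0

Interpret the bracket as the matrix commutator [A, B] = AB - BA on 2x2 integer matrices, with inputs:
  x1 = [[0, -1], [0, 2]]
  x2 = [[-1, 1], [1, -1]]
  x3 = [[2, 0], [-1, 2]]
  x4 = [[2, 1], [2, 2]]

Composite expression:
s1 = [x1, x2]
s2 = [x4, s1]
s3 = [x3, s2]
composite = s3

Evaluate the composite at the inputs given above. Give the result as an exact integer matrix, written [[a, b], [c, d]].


[[2, 0], [-12, -2]]


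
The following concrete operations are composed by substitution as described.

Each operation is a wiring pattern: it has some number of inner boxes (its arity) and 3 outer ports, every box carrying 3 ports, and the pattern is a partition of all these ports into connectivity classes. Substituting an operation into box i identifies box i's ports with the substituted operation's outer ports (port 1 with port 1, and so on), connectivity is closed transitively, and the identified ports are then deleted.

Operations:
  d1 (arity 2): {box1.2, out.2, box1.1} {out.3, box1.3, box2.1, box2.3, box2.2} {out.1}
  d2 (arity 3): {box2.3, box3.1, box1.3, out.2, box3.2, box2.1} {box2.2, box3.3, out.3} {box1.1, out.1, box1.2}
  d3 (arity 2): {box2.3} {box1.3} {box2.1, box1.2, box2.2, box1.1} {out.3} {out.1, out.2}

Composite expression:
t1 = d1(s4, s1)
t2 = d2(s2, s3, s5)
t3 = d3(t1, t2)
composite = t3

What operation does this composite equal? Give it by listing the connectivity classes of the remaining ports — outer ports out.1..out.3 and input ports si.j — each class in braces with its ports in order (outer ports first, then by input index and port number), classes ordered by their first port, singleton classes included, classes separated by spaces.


{out.1, out.2} {out.3} {s1.1, s1.2, s1.3, s4.3} {s2.1, s2.2, s2.3, s3.1, s3.3, s4.1, s4.2, s5.1, s5.2} {s3.2, s5.3}

Treat the ports identified at d3 as solder joints: merge, then drop.
through d1, on inputs (s4, s1): {out.1} {out.2, s4.1, s4.2} {out.3, s1.1, s1.2, s1.3, s4.3} (out.j = stage outer ports)
through d2, on inputs (s2, s3, s5): {out.1, s2.1, s2.2} {out.2, s2.3, s3.1, s3.3, s5.1, s5.2} {out.3, s3.2, s5.3} (out.j = stage outer ports)
through d3, on inputs (s4, s1, s2, s3, s5): {out.1, out.2} {out.3} {s1.1, s1.2, s1.3, s4.3} {s2.1, s2.2, s2.3, s3.1, s3.3, s4.1, s4.2, s5.1, s5.2} {s3.2, s5.3} (out.j = stage outer ports)


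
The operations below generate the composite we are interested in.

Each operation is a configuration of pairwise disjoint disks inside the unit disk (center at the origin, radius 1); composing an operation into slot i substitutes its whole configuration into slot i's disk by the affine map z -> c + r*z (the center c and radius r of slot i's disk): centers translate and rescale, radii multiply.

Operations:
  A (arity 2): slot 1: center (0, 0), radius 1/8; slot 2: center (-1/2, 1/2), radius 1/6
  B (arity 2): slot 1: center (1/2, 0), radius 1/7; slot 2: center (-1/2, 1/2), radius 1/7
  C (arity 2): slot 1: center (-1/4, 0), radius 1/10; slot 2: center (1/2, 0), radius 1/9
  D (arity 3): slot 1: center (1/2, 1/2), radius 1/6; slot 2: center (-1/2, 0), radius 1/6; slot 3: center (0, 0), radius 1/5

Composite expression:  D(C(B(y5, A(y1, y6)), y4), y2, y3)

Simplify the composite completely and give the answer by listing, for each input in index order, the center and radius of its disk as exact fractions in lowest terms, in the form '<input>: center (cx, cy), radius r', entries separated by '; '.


y1: center (9/20, 61/120), radius 1/3360; y2: center (-1/2, 0), radius 1/6; y3: center (0, 0), radius 1/5; y4: center (7/12, 1/2), radius 1/54; y5: center (7/15, 1/2), radius 1/420; y6: center (377/840, 107/210), radius 1/2520

Affine substitution under D: radii multiply and y-centers shift.
input y5: composing its 3 substitution steps yields center (7/15, 1/2), radius 1/420
input y1: composing its 4 substitution steps yields center (9/20, 61/120), radius 1/3360
input y6: composing its 4 substitution steps yields center (377/840, 107/210), radius 1/2520
input y4: composing its 2 substitution steps yields center (7/12, 1/2), radius 1/54
input y2: composing its 1 substitution step yields center (-1/2, 0), radius 1/6
input y3: composing its 1 substitution step yields center (0, 0), radius 1/5


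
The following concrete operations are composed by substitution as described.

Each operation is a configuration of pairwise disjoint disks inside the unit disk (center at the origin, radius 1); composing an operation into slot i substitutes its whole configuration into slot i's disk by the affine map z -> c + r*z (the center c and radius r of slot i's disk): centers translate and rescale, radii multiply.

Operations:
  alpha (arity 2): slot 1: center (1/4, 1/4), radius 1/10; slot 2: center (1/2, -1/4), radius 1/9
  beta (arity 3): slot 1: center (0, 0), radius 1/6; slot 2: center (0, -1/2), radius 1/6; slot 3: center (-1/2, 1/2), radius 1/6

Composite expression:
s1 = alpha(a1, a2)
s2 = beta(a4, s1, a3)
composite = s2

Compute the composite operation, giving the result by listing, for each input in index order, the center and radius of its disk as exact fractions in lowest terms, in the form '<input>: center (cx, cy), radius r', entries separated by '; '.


a1: center (1/24, -11/24), radius 1/60; a2: center (1/12, -13/24), radius 1/54; a3: center (-1/2, 1/2), radius 1/6; a4: center (0, 0), radius 1/6

Below beta, radii multiply path by path; the a-disk centers shift.
input a4: composing its 1 substitution step yields center (0, 0), radius 1/6
input a1: composing its 2 substitution steps yields center (1/24, -11/24), radius 1/60
input a2: composing its 2 substitution steps yields center (1/12, -13/24), radius 1/54
input a3: composing its 1 substitution step yields center (-1/2, 1/2), radius 1/6


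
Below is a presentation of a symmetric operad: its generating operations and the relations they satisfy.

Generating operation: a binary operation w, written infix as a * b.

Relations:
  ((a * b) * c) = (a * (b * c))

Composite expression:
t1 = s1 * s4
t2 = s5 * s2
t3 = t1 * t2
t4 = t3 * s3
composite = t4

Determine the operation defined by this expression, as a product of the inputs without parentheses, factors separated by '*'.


Under associativity of w, the answer is the s's in reading order.
(s1 * s4) spells out as s1 * s4
(s5 * s2) spells out as s5 * s2
((s1 * s4) * (s5 * s2)) spells out as s1 * s4 * s5 * s2
(((s1 * s4) * (s5 * s2)) * s3) spells out as s1 * s4 * s5 * s2 * s3

s1 * s4 * s5 * s2 * s3


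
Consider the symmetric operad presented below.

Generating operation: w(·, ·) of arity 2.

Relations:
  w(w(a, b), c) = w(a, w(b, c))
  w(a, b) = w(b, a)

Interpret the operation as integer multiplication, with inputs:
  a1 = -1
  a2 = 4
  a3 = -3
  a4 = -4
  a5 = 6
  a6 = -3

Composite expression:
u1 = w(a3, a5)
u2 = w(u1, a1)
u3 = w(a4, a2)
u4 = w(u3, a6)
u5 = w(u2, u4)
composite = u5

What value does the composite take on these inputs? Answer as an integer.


864

w(a3, a5) = -18
w(w(a3, a5), a1) = 18
w(a4, a2) = -16
w(w(a4, a2), a6) = 48
w(w(w(a3, a5), a1), w(w(a4, a2), a6)) = 864


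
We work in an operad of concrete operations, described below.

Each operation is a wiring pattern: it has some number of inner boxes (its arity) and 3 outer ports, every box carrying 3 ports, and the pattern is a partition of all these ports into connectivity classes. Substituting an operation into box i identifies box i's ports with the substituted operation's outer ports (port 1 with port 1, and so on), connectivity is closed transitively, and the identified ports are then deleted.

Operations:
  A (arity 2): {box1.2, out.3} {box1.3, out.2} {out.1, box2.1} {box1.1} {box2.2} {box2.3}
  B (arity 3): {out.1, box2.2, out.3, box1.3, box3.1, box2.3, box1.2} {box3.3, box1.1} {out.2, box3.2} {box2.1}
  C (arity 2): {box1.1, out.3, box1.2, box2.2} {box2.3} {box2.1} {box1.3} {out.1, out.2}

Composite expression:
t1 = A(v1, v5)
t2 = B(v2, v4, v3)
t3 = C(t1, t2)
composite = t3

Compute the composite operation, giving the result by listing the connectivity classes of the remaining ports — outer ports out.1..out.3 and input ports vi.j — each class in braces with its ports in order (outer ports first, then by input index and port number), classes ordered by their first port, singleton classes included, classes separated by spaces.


Substituting into C glues patterns; closure does the rest.
the subtree at A composes to {out.1, v5.1} {out.2, v1.3} {out.3, v1.2} {v1.1} {v5.2} {v5.3} on (v1, v5); out.j = own outer ports
the subtree at B composes to {out.1, out.3, v2.2, v2.3, v3.1, v4.2, v4.3} {out.2, v3.2} {v2.1, v3.3} {v4.1} on (v2, v4, v3); out.j = own outer ports
the subtree at C composes to {out.1, out.2} {out.3, v1.3, v3.2, v5.1} {v1.1} {v1.2} {v2.1, v3.3} {v2.2, v2.3, v3.1, v4.2, v4.3} {v4.1} {v5.2} {v5.3} on (v1, v5, v2, v4, v3); out.j = own outer ports

{out.1, out.2} {out.3, v1.3, v3.2, v5.1} {v1.1} {v1.2} {v2.1, v3.3} {v2.2, v2.3, v3.1, v4.2, v4.3} {v4.1} {v5.2} {v5.3}


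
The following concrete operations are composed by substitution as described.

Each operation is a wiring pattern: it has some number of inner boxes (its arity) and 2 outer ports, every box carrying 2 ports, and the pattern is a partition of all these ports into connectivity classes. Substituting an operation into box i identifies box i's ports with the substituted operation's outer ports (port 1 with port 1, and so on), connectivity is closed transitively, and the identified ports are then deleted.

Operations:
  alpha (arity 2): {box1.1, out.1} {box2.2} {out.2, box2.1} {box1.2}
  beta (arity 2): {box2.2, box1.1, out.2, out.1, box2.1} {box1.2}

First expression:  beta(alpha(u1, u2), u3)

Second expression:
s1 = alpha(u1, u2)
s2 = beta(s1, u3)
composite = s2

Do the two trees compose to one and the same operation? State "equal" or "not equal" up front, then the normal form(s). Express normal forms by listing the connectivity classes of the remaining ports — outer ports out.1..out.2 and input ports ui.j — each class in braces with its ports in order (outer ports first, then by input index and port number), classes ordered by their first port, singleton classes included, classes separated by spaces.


equal: each reduces to {out.1, out.2, u1.1, u3.1, u3.2} {u1.2} {u2.1} {u2.2}

Normal form of the first expression: {out.1, out.2, u1.1, u3.1, u3.2} {u1.2} {u2.1} {u2.2}
Normal form of the second expression: {out.1, out.2, u1.1, u3.1, u3.2} {u1.2} {u2.1} {u2.2}
Same normal form: equal.


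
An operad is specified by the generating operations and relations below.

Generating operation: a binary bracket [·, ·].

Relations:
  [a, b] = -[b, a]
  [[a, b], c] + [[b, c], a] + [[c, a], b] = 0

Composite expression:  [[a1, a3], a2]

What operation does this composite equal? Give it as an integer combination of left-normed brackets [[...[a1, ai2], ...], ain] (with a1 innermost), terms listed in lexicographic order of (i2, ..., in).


[[a1, a3], a2]

Left-normed coefficients sit on the a1-initial expansion words.
Composite bracket: [[a1, a3], a2]
Each bracket splits as ab - ba, giving 4 signed words (2^2 = 4).
Words beginning with a1 determine it all:
  a1a3a2 appears with sign +1, giving the term +[[a1, a3], a2]


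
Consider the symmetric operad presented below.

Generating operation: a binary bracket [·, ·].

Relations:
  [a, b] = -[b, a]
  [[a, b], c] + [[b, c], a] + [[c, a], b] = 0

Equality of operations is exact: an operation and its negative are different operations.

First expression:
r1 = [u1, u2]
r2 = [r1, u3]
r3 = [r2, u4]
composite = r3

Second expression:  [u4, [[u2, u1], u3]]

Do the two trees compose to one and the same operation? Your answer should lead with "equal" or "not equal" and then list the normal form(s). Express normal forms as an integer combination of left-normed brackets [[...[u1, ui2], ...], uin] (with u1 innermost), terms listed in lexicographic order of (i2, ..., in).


equal: each reduces to [[[u1, u2], u3], u4]

The first composite normalizes to [[[u1, u2], u3], u4]
The second composite normalizes to [[[u1, u2], u3], u4]
Both agree, so they are equal.


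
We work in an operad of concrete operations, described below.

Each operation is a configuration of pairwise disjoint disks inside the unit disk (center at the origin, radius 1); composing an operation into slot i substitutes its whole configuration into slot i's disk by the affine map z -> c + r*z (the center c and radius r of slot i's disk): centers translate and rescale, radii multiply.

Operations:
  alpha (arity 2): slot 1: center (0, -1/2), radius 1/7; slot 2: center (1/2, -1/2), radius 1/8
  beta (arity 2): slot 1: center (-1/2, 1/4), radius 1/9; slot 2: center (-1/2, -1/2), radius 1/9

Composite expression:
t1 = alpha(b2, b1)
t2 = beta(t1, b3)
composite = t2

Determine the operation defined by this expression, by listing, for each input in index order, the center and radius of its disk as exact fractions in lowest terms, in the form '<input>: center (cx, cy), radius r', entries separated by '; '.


b1: center (-4/9, 7/36), radius 1/72; b2: center (-1/2, 7/36), radius 1/63; b3: center (-1/2, -1/2), radius 1/9

Nesting under beta composes maps z -> c + r*z down each b-path.
b2: after 2 affine steps, its disk has center (-1/2, 7/36), radius 1/63
b1: after 2 affine steps, its disk has center (-4/9, 7/36), radius 1/72
b3: after 1 affine step, its disk has center (-1/2, -1/2), radius 1/9


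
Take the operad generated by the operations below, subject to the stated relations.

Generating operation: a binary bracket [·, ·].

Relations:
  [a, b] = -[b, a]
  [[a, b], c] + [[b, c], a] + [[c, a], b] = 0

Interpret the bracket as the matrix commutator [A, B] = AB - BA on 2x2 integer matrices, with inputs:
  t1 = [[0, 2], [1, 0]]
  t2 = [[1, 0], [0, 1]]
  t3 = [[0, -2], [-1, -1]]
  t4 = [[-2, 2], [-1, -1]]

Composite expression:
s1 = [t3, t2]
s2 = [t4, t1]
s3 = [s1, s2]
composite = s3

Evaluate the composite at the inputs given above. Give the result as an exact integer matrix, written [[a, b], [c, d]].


[[0, 0], [0, 0]]


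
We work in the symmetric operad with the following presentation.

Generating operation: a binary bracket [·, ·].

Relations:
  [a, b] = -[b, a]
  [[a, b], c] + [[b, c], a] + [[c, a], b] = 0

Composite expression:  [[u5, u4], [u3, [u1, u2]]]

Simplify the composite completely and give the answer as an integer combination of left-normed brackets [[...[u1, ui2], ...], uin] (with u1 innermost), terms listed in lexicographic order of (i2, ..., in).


-[[[[u1, u2], u3], u4], u5] + [[[[u1, u2], u3], u5], u4]

In the tensor algebra, words opening u1 carry the u1-anchored form.
Composite bracket: [[u5, u4], [u3, [u1, u2]]]
Each bracket splits as ab - ba, giving 16 signed words (2^4 = 16).
Keep just the words that open with u1:
  word u1u2u3u4u5 has sign -1, contributing -[[[[u1, u2], u3], u4], u5]
  word u1u2u3u5u4 has sign +1, contributing +[[[[u1, u2], u3], u5], u4]


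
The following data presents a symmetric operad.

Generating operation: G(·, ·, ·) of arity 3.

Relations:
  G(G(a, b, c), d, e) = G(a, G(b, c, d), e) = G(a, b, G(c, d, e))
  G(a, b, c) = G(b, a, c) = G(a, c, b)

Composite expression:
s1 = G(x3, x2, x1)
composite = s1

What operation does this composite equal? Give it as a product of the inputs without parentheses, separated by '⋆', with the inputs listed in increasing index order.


x1 ⋆ x2 ⋆ x3

Key point: G commutes, so take the x-inputs in any fixed order.
G(x3, x2, x1) unparenthesizes to x3 ⋆ x2 ⋆ x1
the factors in increasing index order: x1 ⋆ x2 ⋆ x3


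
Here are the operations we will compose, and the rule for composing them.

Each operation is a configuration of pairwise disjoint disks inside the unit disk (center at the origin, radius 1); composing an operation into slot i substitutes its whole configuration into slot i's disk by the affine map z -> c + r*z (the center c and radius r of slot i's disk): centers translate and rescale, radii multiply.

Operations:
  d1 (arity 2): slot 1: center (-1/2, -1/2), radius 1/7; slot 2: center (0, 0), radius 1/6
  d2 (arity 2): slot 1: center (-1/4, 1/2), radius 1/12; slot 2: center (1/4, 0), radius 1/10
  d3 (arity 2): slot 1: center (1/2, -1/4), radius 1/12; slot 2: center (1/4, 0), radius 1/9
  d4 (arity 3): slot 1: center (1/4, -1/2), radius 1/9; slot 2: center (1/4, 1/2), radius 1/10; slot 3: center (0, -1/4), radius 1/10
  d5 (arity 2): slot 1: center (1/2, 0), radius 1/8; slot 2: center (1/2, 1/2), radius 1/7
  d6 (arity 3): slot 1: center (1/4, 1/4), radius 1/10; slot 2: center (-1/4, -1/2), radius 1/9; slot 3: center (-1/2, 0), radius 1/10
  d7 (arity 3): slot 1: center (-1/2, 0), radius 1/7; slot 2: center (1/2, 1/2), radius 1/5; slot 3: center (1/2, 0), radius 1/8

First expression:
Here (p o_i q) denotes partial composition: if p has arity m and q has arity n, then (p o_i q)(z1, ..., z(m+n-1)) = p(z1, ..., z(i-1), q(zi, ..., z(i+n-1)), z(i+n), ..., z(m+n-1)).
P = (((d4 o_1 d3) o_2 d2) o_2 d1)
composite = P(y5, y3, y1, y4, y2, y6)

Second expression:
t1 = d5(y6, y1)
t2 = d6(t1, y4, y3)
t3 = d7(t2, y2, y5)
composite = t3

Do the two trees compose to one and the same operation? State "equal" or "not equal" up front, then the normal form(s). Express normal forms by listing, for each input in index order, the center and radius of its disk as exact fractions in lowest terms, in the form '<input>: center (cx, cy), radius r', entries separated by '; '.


Normal form of the first expression: y1: center (89/324, -40/81), radius 1/5832; y2: center (1/4, 1/2), radius 1/10; y3: center (533/1944, -961/1944), radius 1/6804; y4: center (91/324, -1/2), radius 1/810; y5: center (11/36, -19/36), radius 1/108; y6: center (0, -1/4), radius 1/10
Normal form of the second expression: y1: center (-16/35, 3/70), radius 1/490; y2: center (1/2, 1/2), radius 1/5; y3: center (-4/7, 0), radius 1/70; y4: center (-15/28, -1/14), radius 1/63; y5: center (1/2, 0), radius 1/8; y6: center (-16/35, 1/28), radius 1/560
No match — not equal.

not equal — first y1: center (89/324, -40/81), radius 1/5832; y2: center (1/4, 1/2), radius 1/10; y3: center (533/1944, -961/1944), radius 1/6804; y4: center (91/324, -1/2), radius 1/810; y5: center (11/36, -19/36), radius 1/108; y6: center (0, -1/4), radius 1/10, second y1: center (-16/35, 3/70), radius 1/490; y2: center (1/2, 1/2), radius 1/5; y3: center (-4/7, 0), radius 1/70; y4: center (-15/28, -1/14), radius 1/63; y5: center (1/2, 0), radius 1/8; y6: center (-16/35, 1/28), radius 1/560


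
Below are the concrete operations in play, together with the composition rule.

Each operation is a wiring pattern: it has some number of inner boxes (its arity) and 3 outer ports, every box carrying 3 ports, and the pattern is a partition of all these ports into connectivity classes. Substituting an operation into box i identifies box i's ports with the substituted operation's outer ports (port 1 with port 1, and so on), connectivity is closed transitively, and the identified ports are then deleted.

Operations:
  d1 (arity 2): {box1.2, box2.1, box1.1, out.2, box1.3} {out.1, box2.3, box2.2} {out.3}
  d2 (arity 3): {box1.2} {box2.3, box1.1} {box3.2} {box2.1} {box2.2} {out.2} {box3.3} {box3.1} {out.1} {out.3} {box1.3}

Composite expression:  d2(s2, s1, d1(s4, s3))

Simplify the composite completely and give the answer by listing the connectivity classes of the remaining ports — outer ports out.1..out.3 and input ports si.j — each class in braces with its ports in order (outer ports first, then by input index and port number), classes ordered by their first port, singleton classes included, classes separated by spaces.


Connectivity passes through glued d2-boundaries; trace each wire chain.
d1 over (s4, s3) gives {out.1, s3.2, s3.3} {out.2, s3.1, s4.1, s4.2, s4.3} {out.3}, out.j being that stage's outer ports
d2 over (s2, s1, s4, s3) gives {out.1} {out.2} {out.3} {s1.1} {s1.2} {s1.3, s2.1} {s2.2} {s2.3} {s3.1, s4.1, s4.2, s4.3} {s3.2, s3.3}, out.j being that stage's outer ports

{out.1} {out.2} {out.3} {s1.1} {s1.2} {s1.3, s2.1} {s2.2} {s2.3} {s3.1, s4.1, s4.2, s4.3} {s3.2, s3.3}


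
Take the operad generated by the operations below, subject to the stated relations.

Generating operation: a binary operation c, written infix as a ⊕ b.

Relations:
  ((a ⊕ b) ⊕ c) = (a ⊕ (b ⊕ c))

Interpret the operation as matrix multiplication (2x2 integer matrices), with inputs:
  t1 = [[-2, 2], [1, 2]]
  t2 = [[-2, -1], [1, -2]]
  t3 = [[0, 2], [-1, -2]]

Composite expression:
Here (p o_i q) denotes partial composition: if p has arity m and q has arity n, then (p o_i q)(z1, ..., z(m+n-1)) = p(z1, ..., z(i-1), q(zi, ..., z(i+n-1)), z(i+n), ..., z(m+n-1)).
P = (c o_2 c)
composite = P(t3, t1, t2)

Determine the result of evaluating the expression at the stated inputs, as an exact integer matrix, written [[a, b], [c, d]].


(t1 ⊕ t2) = [[6, -2], [0, -5]]
(t3 ⊕ (t1 ⊕ t2)) = [[0, -10], [-6, 12]]

[[0, -10], [-6, 12]]


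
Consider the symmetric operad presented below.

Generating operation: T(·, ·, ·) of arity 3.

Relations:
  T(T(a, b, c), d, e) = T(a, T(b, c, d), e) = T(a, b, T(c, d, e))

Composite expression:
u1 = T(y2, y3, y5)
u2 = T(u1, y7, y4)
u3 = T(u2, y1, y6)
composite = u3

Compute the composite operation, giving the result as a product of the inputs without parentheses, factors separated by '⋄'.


Associativity of T dissolves the nesting; only the y-input order survives.
T(y2, y3, y5) spells out as y2 ⋄ y3 ⋄ y5
T(T(y2, y3, y5), y7, y4) spells out as y2 ⋄ y3 ⋄ y5 ⋄ y7 ⋄ y4
T(T(T(y2, y3, y5), y7, y4), y1, y6) spells out as y2 ⋄ y3 ⋄ y5 ⋄ y7 ⋄ y4 ⋄ y1 ⋄ y6

y2 ⋄ y3 ⋄ y5 ⋄ y7 ⋄ y4 ⋄ y1 ⋄ y6


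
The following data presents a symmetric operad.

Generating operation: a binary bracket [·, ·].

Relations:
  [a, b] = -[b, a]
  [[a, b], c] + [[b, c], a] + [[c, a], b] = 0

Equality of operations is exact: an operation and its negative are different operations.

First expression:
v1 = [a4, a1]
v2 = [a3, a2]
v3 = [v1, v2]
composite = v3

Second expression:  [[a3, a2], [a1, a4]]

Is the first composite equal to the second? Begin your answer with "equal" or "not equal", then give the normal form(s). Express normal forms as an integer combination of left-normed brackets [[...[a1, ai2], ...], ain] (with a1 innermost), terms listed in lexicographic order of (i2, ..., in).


equal; the common form is [[[a1, a4], a2], a3] - [[[a1, a4], a3], a2]


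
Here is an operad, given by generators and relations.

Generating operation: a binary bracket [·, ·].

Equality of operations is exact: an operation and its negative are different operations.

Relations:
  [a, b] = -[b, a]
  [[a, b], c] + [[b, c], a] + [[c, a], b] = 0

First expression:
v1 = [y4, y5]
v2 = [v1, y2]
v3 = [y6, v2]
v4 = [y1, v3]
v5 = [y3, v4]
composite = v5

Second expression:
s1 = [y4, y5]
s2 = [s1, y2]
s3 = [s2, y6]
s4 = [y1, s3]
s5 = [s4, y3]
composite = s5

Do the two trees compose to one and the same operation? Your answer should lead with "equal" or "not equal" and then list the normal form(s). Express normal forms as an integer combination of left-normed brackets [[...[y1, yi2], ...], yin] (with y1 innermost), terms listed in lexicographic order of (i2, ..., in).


equal — both sides give -[[[[[y1, y2], y4], y5], y6], y3] + [[[[[y1, y2], y5], y4], y6], y3] + [[[[[y1, y4], y5], y2], y6], y3] - [[[[[y1, y5], y4], y2], y6], y3] + [[[[[y1, y6], y2], y4], y5], y3] - [[[[[y1, y6], y2], y5], y4], y3] - [[[[[y1, y6], y4], y5], y2], y3] + [[[[[y1, y6], y5], y4], y2], y3]

The first composite normalizes to -[[[[[y1, y2], y4], y5], y6], y3] + [[[[[y1, y2], y5], y4], y6], y3] + [[[[[y1, y4], y5], y2], y6], y3] - [[[[[y1, y5], y4], y2], y6], y3] + [[[[[y1, y6], y2], y4], y5], y3] - [[[[[y1, y6], y2], y5], y4], y3] - [[[[[y1, y6], y4], y5], y2], y3] + [[[[[y1, y6], y5], y4], y2], y3]
The second composite normalizes to -[[[[[y1, y2], y4], y5], y6], y3] + [[[[[y1, y2], y5], y4], y6], y3] + [[[[[y1, y4], y5], y2], y6], y3] - [[[[[y1, y5], y4], y2], y6], y3] + [[[[[y1, y6], y2], y4], y5], y3] - [[[[[y1, y6], y2], y5], y4], y3] - [[[[[y1, y6], y4], y5], y2], y3] + [[[[[y1, y6], y5], y4], y2], y3]
One common form — equal.


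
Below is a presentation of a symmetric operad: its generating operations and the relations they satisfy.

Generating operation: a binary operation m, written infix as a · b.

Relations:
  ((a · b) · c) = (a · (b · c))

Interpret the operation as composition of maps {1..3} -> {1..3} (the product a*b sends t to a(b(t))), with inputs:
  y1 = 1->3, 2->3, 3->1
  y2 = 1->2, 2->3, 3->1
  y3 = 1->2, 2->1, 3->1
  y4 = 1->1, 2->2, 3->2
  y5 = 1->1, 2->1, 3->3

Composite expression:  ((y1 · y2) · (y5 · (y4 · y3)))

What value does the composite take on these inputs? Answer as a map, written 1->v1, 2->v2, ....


1->3, 2->3, 3->3

(y1 · y2) = 1->3, 2->1, 3->3
(y4 · y3) = 1->2, 2->1, 3->1
(y5 · (y4 · y3)) = 1->1, 2->1, 3->1
((y1 · y2) · (y5 · (y4 · y3))) = 1->3, 2->3, 3->3


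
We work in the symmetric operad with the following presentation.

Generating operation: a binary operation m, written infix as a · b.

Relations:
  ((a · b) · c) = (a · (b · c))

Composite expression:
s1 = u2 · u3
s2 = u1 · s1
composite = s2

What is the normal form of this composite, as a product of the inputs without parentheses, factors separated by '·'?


u1 · u2 · u3

All parenthesizations of m agree; list the u-inputs left to right.
(u2 · u3) reduces to u2 · u3
(u1 · (u2 · u3)) reduces to u1 · u2 · u3


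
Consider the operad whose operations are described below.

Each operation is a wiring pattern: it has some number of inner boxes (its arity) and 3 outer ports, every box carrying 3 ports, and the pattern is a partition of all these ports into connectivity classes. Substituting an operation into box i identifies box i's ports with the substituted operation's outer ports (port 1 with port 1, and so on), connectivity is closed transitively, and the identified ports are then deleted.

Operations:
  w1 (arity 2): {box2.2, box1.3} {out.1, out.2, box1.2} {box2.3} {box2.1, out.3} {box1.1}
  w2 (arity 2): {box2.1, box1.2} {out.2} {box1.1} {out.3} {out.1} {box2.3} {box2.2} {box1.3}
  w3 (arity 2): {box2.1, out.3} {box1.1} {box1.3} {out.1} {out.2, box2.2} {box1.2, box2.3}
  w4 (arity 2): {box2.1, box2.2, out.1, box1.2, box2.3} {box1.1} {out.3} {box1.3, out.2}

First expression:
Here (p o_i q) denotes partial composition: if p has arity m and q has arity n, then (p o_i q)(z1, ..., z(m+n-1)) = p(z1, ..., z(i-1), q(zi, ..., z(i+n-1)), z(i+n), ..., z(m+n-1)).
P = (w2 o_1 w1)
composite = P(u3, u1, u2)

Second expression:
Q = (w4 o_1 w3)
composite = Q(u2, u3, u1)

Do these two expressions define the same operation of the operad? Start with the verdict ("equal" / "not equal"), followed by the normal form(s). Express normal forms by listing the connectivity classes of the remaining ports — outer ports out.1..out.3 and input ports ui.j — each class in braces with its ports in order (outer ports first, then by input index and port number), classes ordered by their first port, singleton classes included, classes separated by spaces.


In normal form, the first expression is {out.1} {out.2} {out.3} {u1.1} {u1.2, u3.3} {u1.3} {u2.1, u3.2} {u2.2} {u2.3} {u3.1}
In normal form, the second expression is {out.1, u1.1, u1.2, u1.3, u3.2} {out.2, u3.1} {out.3} {u2.1} {u2.2, u3.3} {u2.3}
The normal forms differ: not equal.

not equal; the first gives {out.1} {out.2} {out.3} {u1.1} {u1.2, u3.3} {u1.3} {u2.1, u3.2} {u2.2} {u2.3} {u3.1} and the second {out.1, u1.1, u1.2, u1.3, u3.2} {out.2, u3.1} {out.3} {u2.1} {u2.2, u3.3} {u2.3}


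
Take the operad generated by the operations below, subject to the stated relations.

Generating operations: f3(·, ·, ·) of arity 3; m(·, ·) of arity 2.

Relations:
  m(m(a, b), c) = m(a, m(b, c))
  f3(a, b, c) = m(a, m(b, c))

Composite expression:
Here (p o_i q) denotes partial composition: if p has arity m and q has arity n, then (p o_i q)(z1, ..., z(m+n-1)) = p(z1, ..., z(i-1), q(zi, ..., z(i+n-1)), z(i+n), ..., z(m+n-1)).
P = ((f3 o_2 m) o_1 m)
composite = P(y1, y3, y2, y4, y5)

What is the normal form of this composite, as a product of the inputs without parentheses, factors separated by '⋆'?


y1 ⋆ y3 ⋆ y2 ⋆ y4 ⋆ y5

Every regrouping of f3 is equal, so read the y-inputs in written order.
m(y1, y3) flattens to y1 ⋆ y3
m(y2, y4) flattens to y2 ⋆ y4
f3(m(y1, y3), m(y2, y4), y5) flattens to y1 ⋆ y3 ⋆ y2 ⋆ y4 ⋆ y5


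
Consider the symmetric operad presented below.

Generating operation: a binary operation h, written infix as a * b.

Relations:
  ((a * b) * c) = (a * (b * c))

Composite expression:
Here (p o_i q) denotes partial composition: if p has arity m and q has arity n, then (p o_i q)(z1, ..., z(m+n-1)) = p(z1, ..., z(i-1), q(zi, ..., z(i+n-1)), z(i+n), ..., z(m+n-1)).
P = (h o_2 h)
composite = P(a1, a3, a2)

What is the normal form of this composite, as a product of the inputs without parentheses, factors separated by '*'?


Key point: h is associative — brackets drop, the a-order remains.
(a3 * a2) flattens to a3 * a2
(a1 * (a3 * a2)) flattens to a1 * a3 * a2

a1 * a3 * a2


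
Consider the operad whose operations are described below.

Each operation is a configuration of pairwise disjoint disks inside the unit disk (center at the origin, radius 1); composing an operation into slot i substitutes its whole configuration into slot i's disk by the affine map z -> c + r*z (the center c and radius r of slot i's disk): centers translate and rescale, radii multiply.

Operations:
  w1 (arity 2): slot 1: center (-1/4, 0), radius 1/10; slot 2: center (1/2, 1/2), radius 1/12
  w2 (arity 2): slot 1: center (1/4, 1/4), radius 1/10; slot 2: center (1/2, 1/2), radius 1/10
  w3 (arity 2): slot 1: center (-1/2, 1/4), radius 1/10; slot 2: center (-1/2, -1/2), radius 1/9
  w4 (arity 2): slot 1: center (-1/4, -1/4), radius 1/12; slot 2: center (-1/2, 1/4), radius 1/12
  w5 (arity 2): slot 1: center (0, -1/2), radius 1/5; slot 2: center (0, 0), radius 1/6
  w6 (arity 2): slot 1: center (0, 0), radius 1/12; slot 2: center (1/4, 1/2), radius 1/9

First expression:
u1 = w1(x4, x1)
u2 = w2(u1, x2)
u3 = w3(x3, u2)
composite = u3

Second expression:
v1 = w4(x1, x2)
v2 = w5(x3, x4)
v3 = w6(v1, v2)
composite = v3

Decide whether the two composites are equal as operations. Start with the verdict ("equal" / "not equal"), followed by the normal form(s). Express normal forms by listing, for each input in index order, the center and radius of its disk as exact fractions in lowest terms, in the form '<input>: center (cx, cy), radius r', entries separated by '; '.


not equal: they reduce to x1: center (-7/15, -7/15), radius 1/1080; x2: center (-4/9, -4/9), radius 1/90; x3: center (-1/2, 1/4), radius 1/10; x4: center (-19/40, -17/36), radius 1/900 and x1: center (-1/48, -1/48), radius 1/144; x2: center (-1/24, 1/48), radius 1/144; x3: center (1/4, 4/9), radius 1/45; x4: center (1/4, 1/2), radius 1/54

The first expression reduces to x1: center (-7/15, -7/15), radius 1/1080; x2: center (-4/9, -4/9), radius 1/90; x3: center (-1/2, 1/4), radius 1/10; x4: center (-19/40, -17/36), radius 1/900
The second expression reduces to x1: center (-1/48, -1/48), radius 1/144; x2: center (-1/24, 1/48), radius 1/144; x3: center (1/4, 4/9), radius 1/45; x4: center (1/4, 1/2), radius 1/54
The forms do not match — not equal.


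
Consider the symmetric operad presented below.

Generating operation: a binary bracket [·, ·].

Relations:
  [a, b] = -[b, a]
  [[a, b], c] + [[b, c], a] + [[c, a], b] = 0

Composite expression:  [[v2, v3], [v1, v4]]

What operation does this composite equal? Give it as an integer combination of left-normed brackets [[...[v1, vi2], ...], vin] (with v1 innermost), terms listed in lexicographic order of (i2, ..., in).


-[[[v1, v4], v2], v3] + [[[v1, v4], v3], v2]

Left-normed coefficients sit on the v1-initial expansion words.
Composite bracket: [[v2, v3], [v1, v4]]
Full expansion: 8 signed words from ab - ba (2^3 = 8).
Coefficients come from the v1-initial words:
  v1v4v2v3 appears with sign -1, giving the term -[[[v1, v4], v2], v3]
  v1v4v3v2 appears with sign +1, giving the term +[[[v1, v4], v3], v2]


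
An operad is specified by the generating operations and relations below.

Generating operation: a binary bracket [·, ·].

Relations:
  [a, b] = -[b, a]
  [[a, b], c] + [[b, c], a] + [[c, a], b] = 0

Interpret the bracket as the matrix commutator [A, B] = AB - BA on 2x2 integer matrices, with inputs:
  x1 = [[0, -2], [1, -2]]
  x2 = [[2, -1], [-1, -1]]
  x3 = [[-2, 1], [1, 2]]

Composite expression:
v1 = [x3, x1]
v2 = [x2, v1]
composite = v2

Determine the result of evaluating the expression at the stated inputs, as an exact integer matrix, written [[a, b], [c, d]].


[[0, 24], [-24, 0]]

[x3, x1] = [[3, 6], [6, -3]]
[x2, [x3, x1]] = [[0, 24], [-24, 0]]


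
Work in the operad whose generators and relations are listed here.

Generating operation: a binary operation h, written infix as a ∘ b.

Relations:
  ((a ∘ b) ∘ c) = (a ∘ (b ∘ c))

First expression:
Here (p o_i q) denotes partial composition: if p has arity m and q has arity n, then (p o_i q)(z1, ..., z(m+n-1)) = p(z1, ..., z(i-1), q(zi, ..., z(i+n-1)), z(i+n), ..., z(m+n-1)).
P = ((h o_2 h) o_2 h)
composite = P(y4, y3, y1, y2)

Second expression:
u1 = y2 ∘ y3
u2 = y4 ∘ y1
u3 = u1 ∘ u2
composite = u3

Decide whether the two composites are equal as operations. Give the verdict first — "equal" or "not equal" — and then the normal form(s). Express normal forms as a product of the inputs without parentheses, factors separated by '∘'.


not equal: they reduce to y4 ∘ y3 ∘ y1 ∘ y2 and y2 ∘ y3 ∘ y4 ∘ y1

The first composite normalizes to y4 ∘ y3 ∘ y1 ∘ y2
The second composite normalizes to y2 ∘ y3 ∘ y4 ∘ y1
The forms do not match — not equal.


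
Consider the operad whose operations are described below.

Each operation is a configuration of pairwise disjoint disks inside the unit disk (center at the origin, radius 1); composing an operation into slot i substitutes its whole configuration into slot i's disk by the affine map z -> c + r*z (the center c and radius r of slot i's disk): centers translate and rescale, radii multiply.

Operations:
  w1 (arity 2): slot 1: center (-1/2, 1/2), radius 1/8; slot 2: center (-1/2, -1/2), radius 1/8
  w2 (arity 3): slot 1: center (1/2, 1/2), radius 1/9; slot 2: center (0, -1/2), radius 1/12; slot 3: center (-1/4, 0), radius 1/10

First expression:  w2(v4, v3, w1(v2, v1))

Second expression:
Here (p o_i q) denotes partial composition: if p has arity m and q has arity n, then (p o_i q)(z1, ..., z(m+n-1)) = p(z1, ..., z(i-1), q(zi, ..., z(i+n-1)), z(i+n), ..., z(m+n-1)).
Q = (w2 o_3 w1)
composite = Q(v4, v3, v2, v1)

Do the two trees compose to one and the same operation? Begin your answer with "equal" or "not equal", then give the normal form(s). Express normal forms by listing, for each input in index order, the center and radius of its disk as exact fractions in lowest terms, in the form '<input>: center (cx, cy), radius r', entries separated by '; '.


equal; the common form is v1: center (-3/10, -1/20), radius 1/80; v2: center (-3/10, 1/20), radius 1/80; v3: center (0, -1/2), radius 1/12; v4: center (1/2, 1/2), radius 1/9


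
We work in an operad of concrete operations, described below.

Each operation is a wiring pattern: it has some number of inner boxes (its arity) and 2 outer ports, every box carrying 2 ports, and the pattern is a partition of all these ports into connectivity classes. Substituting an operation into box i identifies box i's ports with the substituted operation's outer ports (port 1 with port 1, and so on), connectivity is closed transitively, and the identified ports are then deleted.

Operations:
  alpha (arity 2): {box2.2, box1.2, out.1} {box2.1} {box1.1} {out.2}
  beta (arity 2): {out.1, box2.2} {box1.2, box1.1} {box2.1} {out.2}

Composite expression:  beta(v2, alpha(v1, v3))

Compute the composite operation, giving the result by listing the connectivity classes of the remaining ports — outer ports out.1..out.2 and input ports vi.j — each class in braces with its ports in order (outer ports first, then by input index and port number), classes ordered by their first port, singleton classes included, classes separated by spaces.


{out.1} {out.2} {v1.1} {v1.2, v3.2} {v2.1, v2.2} {v3.1}

Connectivity passes through glued beta-boundaries; trace each wire chain.
after alpha, the pattern on (v1, v3) reads {out.1, v1.2, v3.2} {out.2} {v1.1} {v3.1} (out.j = its outer ports)
after beta, the pattern on (v2, v1, v3) reads {out.1} {out.2} {v1.1} {v1.2, v3.2} {v2.1, v2.2} {v3.1} (out.j = its outer ports)
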